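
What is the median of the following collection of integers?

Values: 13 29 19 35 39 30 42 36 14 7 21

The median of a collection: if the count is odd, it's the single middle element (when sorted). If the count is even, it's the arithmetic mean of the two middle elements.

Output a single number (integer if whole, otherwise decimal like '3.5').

Answer: 29

Derivation:
Step 1: insert 13 -> lo=[13] (size 1, max 13) hi=[] (size 0) -> median=13
Step 2: insert 29 -> lo=[13] (size 1, max 13) hi=[29] (size 1, min 29) -> median=21
Step 3: insert 19 -> lo=[13, 19] (size 2, max 19) hi=[29] (size 1, min 29) -> median=19
Step 4: insert 35 -> lo=[13, 19] (size 2, max 19) hi=[29, 35] (size 2, min 29) -> median=24
Step 5: insert 39 -> lo=[13, 19, 29] (size 3, max 29) hi=[35, 39] (size 2, min 35) -> median=29
Step 6: insert 30 -> lo=[13, 19, 29] (size 3, max 29) hi=[30, 35, 39] (size 3, min 30) -> median=29.5
Step 7: insert 42 -> lo=[13, 19, 29, 30] (size 4, max 30) hi=[35, 39, 42] (size 3, min 35) -> median=30
Step 8: insert 36 -> lo=[13, 19, 29, 30] (size 4, max 30) hi=[35, 36, 39, 42] (size 4, min 35) -> median=32.5
Step 9: insert 14 -> lo=[13, 14, 19, 29, 30] (size 5, max 30) hi=[35, 36, 39, 42] (size 4, min 35) -> median=30
Step 10: insert 7 -> lo=[7, 13, 14, 19, 29] (size 5, max 29) hi=[30, 35, 36, 39, 42] (size 5, min 30) -> median=29.5
Step 11: insert 21 -> lo=[7, 13, 14, 19, 21, 29] (size 6, max 29) hi=[30, 35, 36, 39, 42] (size 5, min 30) -> median=29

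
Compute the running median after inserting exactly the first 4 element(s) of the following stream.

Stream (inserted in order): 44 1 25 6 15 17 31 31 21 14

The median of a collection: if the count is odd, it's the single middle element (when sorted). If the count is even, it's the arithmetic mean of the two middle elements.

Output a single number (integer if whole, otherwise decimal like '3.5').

Step 1: insert 44 -> lo=[44] (size 1, max 44) hi=[] (size 0) -> median=44
Step 2: insert 1 -> lo=[1] (size 1, max 1) hi=[44] (size 1, min 44) -> median=22.5
Step 3: insert 25 -> lo=[1, 25] (size 2, max 25) hi=[44] (size 1, min 44) -> median=25
Step 4: insert 6 -> lo=[1, 6] (size 2, max 6) hi=[25, 44] (size 2, min 25) -> median=15.5

Answer: 15.5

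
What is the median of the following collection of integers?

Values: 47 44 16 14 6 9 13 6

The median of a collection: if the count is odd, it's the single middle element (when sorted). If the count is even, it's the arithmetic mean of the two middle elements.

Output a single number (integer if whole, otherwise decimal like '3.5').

Step 1: insert 47 -> lo=[47] (size 1, max 47) hi=[] (size 0) -> median=47
Step 2: insert 44 -> lo=[44] (size 1, max 44) hi=[47] (size 1, min 47) -> median=45.5
Step 3: insert 16 -> lo=[16, 44] (size 2, max 44) hi=[47] (size 1, min 47) -> median=44
Step 4: insert 14 -> lo=[14, 16] (size 2, max 16) hi=[44, 47] (size 2, min 44) -> median=30
Step 5: insert 6 -> lo=[6, 14, 16] (size 3, max 16) hi=[44, 47] (size 2, min 44) -> median=16
Step 6: insert 9 -> lo=[6, 9, 14] (size 3, max 14) hi=[16, 44, 47] (size 3, min 16) -> median=15
Step 7: insert 13 -> lo=[6, 9, 13, 14] (size 4, max 14) hi=[16, 44, 47] (size 3, min 16) -> median=14
Step 8: insert 6 -> lo=[6, 6, 9, 13] (size 4, max 13) hi=[14, 16, 44, 47] (size 4, min 14) -> median=13.5

Answer: 13.5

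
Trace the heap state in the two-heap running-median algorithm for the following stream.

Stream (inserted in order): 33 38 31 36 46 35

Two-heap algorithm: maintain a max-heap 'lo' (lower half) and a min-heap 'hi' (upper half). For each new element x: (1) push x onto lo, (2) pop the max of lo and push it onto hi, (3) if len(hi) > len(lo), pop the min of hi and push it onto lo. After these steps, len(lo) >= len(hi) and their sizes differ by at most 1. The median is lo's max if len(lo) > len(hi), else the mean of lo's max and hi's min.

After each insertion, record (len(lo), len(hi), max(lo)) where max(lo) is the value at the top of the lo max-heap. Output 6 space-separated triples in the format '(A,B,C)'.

Step 1: insert 33 -> lo=[33] hi=[] -> (len(lo)=1, len(hi)=0, max(lo)=33)
Step 2: insert 38 -> lo=[33] hi=[38] -> (len(lo)=1, len(hi)=1, max(lo)=33)
Step 3: insert 31 -> lo=[31, 33] hi=[38] -> (len(lo)=2, len(hi)=1, max(lo)=33)
Step 4: insert 36 -> lo=[31, 33] hi=[36, 38] -> (len(lo)=2, len(hi)=2, max(lo)=33)
Step 5: insert 46 -> lo=[31, 33, 36] hi=[38, 46] -> (len(lo)=3, len(hi)=2, max(lo)=36)
Step 6: insert 35 -> lo=[31, 33, 35] hi=[36, 38, 46] -> (len(lo)=3, len(hi)=3, max(lo)=35)

Answer: (1,0,33) (1,1,33) (2,1,33) (2,2,33) (3,2,36) (3,3,35)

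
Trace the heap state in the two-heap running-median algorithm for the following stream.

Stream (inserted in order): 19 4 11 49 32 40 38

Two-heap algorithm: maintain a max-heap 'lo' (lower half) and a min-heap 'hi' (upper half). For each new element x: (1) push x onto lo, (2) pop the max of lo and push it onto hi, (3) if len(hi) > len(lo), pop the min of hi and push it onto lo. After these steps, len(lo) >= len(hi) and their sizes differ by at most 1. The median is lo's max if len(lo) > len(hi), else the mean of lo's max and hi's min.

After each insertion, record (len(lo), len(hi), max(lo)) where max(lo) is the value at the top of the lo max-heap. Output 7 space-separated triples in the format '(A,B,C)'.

Answer: (1,0,19) (1,1,4) (2,1,11) (2,2,11) (3,2,19) (3,3,19) (4,3,32)

Derivation:
Step 1: insert 19 -> lo=[19] hi=[] -> (len(lo)=1, len(hi)=0, max(lo)=19)
Step 2: insert 4 -> lo=[4] hi=[19] -> (len(lo)=1, len(hi)=1, max(lo)=4)
Step 3: insert 11 -> lo=[4, 11] hi=[19] -> (len(lo)=2, len(hi)=1, max(lo)=11)
Step 4: insert 49 -> lo=[4, 11] hi=[19, 49] -> (len(lo)=2, len(hi)=2, max(lo)=11)
Step 5: insert 32 -> lo=[4, 11, 19] hi=[32, 49] -> (len(lo)=3, len(hi)=2, max(lo)=19)
Step 6: insert 40 -> lo=[4, 11, 19] hi=[32, 40, 49] -> (len(lo)=3, len(hi)=3, max(lo)=19)
Step 7: insert 38 -> lo=[4, 11, 19, 32] hi=[38, 40, 49] -> (len(lo)=4, len(hi)=3, max(lo)=32)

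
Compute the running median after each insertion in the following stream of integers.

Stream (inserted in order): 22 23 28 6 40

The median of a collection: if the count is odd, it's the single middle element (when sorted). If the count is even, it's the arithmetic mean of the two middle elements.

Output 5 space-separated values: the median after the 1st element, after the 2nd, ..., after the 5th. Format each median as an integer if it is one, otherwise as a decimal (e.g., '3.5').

Step 1: insert 22 -> lo=[22] (size 1, max 22) hi=[] (size 0) -> median=22
Step 2: insert 23 -> lo=[22] (size 1, max 22) hi=[23] (size 1, min 23) -> median=22.5
Step 3: insert 28 -> lo=[22, 23] (size 2, max 23) hi=[28] (size 1, min 28) -> median=23
Step 4: insert 6 -> lo=[6, 22] (size 2, max 22) hi=[23, 28] (size 2, min 23) -> median=22.5
Step 5: insert 40 -> lo=[6, 22, 23] (size 3, max 23) hi=[28, 40] (size 2, min 28) -> median=23

Answer: 22 22.5 23 22.5 23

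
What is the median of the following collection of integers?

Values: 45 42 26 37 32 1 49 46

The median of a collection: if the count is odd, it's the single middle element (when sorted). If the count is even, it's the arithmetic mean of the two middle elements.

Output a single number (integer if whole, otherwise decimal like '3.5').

Answer: 39.5

Derivation:
Step 1: insert 45 -> lo=[45] (size 1, max 45) hi=[] (size 0) -> median=45
Step 2: insert 42 -> lo=[42] (size 1, max 42) hi=[45] (size 1, min 45) -> median=43.5
Step 3: insert 26 -> lo=[26, 42] (size 2, max 42) hi=[45] (size 1, min 45) -> median=42
Step 4: insert 37 -> lo=[26, 37] (size 2, max 37) hi=[42, 45] (size 2, min 42) -> median=39.5
Step 5: insert 32 -> lo=[26, 32, 37] (size 3, max 37) hi=[42, 45] (size 2, min 42) -> median=37
Step 6: insert 1 -> lo=[1, 26, 32] (size 3, max 32) hi=[37, 42, 45] (size 3, min 37) -> median=34.5
Step 7: insert 49 -> lo=[1, 26, 32, 37] (size 4, max 37) hi=[42, 45, 49] (size 3, min 42) -> median=37
Step 8: insert 46 -> lo=[1, 26, 32, 37] (size 4, max 37) hi=[42, 45, 46, 49] (size 4, min 42) -> median=39.5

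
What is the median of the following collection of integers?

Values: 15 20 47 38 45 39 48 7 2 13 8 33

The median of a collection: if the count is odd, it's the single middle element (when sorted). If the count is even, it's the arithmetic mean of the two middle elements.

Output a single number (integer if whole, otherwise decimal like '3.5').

Step 1: insert 15 -> lo=[15] (size 1, max 15) hi=[] (size 0) -> median=15
Step 2: insert 20 -> lo=[15] (size 1, max 15) hi=[20] (size 1, min 20) -> median=17.5
Step 3: insert 47 -> lo=[15, 20] (size 2, max 20) hi=[47] (size 1, min 47) -> median=20
Step 4: insert 38 -> lo=[15, 20] (size 2, max 20) hi=[38, 47] (size 2, min 38) -> median=29
Step 5: insert 45 -> lo=[15, 20, 38] (size 3, max 38) hi=[45, 47] (size 2, min 45) -> median=38
Step 6: insert 39 -> lo=[15, 20, 38] (size 3, max 38) hi=[39, 45, 47] (size 3, min 39) -> median=38.5
Step 7: insert 48 -> lo=[15, 20, 38, 39] (size 4, max 39) hi=[45, 47, 48] (size 3, min 45) -> median=39
Step 8: insert 7 -> lo=[7, 15, 20, 38] (size 4, max 38) hi=[39, 45, 47, 48] (size 4, min 39) -> median=38.5
Step 9: insert 2 -> lo=[2, 7, 15, 20, 38] (size 5, max 38) hi=[39, 45, 47, 48] (size 4, min 39) -> median=38
Step 10: insert 13 -> lo=[2, 7, 13, 15, 20] (size 5, max 20) hi=[38, 39, 45, 47, 48] (size 5, min 38) -> median=29
Step 11: insert 8 -> lo=[2, 7, 8, 13, 15, 20] (size 6, max 20) hi=[38, 39, 45, 47, 48] (size 5, min 38) -> median=20
Step 12: insert 33 -> lo=[2, 7, 8, 13, 15, 20] (size 6, max 20) hi=[33, 38, 39, 45, 47, 48] (size 6, min 33) -> median=26.5

Answer: 26.5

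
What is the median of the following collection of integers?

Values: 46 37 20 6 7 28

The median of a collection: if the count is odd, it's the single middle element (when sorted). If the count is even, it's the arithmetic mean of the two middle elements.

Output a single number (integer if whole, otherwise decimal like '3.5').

Answer: 24

Derivation:
Step 1: insert 46 -> lo=[46] (size 1, max 46) hi=[] (size 0) -> median=46
Step 2: insert 37 -> lo=[37] (size 1, max 37) hi=[46] (size 1, min 46) -> median=41.5
Step 3: insert 20 -> lo=[20, 37] (size 2, max 37) hi=[46] (size 1, min 46) -> median=37
Step 4: insert 6 -> lo=[6, 20] (size 2, max 20) hi=[37, 46] (size 2, min 37) -> median=28.5
Step 5: insert 7 -> lo=[6, 7, 20] (size 3, max 20) hi=[37, 46] (size 2, min 37) -> median=20
Step 6: insert 28 -> lo=[6, 7, 20] (size 3, max 20) hi=[28, 37, 46] (size 3, min 28) -> median=24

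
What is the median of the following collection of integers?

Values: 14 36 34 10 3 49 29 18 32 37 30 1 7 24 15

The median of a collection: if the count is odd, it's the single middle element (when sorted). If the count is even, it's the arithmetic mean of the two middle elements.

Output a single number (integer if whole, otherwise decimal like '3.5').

Answer: 24

Derivation:
Step 1: insert 14 -> lo=[14] (size 1, max 14) hi=[] (size 0) -> median=14
Step 2: insert 36 -> lo=[14] (size 1, max 14) hi=[36] (size 1, min 36) -> median=25
Step 3: insert 34 -> lo=[14, 34] (size 2, max 34) hi=[36] (size 1, min 36) -> median=34
Step 4: insert 10 -> lo=[10, 14] (size 2, max 14) hi=[34, 36] (size 2, min 34) -> median=24
Step 5: insert 3 -> lo=[3, 10, 14] (size 3, max 14) hi=[34, 36] (size 2, min 34) -> median=14
Step 6: insert 49 -> lo=[3, 10, 14] (size 3, max 14) hi=[34, 36, 49] (size 3, min 34) -> median=24
Step 7: insert 29 -> lo=[3, 10, 14, 29] (size 4, max 29) hi=[34, 36, 49] (size 3, min 34) -> median=29
Step 8: insert 18 -> lo=[3, 10, 14, 18] (size 4, max 18) hi=[29, 34, 36, 49] (size 4, min 29) -> median=23.5
Step 9: insert 32 -> lo=[3, 10, 14, 18, 29] (size 5, max 29) hi=[32, 34, 36, 49] (size 4, min 32) -> median=29
Step 10: insert 37 -> lo=[3, 10, 14, 18, 29] (size 5, max 29) hi=[32, 34, 36, 37, 49] (size 5, min 32) -> median=30.5
Step 11: insert 30 -> lo=[3, 10, 14, 18, 29, 30] (size 6, max 30) hi=[32, 34, 36, 37, 49] (size 5, min 32) -> median=30
Step 12: insert 1 -> lo=[1, 3, 10, 14, 18, 29] (size 6, max 29) hi=[30, 32, 34, 36, 37, 49] (size 6, min 30) -> median=29.5
Step 13: insert 7 -> lo=[1, 3, 7, 10, 14, 18, 29] (size 7, max 29) hi=[30, 32, 34, 36, 37, 49] (size 6, min 30) -> median=29
Step 14: insert 24 -> lo=[1, 3, 7, 10, 14, 18, 24] (size 7, max 24) hi=[29, 30, 32, 34, 36, 37, 49] (size 7, min 29) -> median=26.5
Step 15: insert 15 -> lo=[1, 3, 7, 10, 14, 15, 18, 24] (size 8, max 24) hi=[29, 30, 32, 34, 36, 37, 49] (size 7, min 29) -> median=24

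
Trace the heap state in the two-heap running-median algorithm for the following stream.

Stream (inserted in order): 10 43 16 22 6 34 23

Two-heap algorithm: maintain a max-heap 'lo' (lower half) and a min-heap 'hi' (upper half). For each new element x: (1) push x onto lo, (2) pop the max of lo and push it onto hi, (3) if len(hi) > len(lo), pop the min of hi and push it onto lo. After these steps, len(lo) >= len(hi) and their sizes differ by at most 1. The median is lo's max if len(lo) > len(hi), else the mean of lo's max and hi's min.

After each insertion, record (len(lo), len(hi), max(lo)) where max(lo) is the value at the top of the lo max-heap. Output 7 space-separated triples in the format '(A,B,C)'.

Answer: (1,0,10) (1,1,10) (2,1,16) (2,2,16) (3,2,16) (3,3,16) (4,3,22)

Derivation:
Step 1: insert 10 -> lo=[10] hi=[] -> (len(lo)=1, len(hi)=0, max(lo)=10)
Step 2: insert 43 -> lo=[10] hi=[43] -> (len(lo)=1, len(hi)=1, max(lo)=10)
Step 3: insert 16 -> lo=[10, 16] hi=[43] -> (len(lo)=2, len(hi)=1, max(lo)=16)
Step 4: insert 22 -> lo=[10, 16] hi=[22, 43] -> (len(lo)=2, len(hi)=2, max(lo)=16)
Step 5: insert 6 -> lo=[6, 10, 16] hi=[22, 43] -> (len(lo)=3, len(hi)=2, max(lo)=16)
Step 6: insert 34 -> lo=[6, 10, 16] hi=[22, 34, 43] -> (len(lo)=3, len(hi)=3, max(lo)=16)
Step 7: insert 23 -> lo=[6, 10, 16, 22] hi=[23, 34, 43] -> (len(lo)=4, len(hi)=3, max(lo)=22)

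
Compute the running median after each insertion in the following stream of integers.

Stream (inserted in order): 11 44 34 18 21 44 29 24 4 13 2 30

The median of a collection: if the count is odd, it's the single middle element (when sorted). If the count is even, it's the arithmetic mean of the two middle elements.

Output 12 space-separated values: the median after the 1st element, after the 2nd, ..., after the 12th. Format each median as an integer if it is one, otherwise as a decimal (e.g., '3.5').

Answer: 11 27.5 34 26 21 27.5 29 26.5 24 22.5 21 22.5

Derivation:
Step 1: insert 11 -> lo=[11] (size 1, max 11) hi=[] (size 0) -> median=11
Step 2: insert 44 -> lo=[11] (size 1, max 11) hi=[44] (size 1, min 44) -> median=27.5
Step 3: insert 34 -> lo=[11, 34] (size 2, max 34) hi=[44] (size 1, min 44) -> median=34
Step 4: insert 18 -> lo=[11, 18] (size 2, max 18) hi=[34, 44] (size 2, min 34) -> median=26
Step 5: insert 21 -> lo=[11, 18, 21] (size 3, max 21) hi=[34, 44] (size 2, min 34) -> median=21
Step 6: insert 44 -> lo=[11, 18, 21] (size 3, max 21) hi=[34, 44, 44] (size 3, min 34) -> median=27.5
Step 7: insert 29 -> lo=[11, 18, 21, 29] (size 4, max 29) hi=[34, 44, 44] (size 3, min 34) -> median=29
Step 8: insert 24 -> lo=[11, 18, 21, 24] (size 4, max 24) hi=[29, 34, 44, 44] (size 4, min 29) -> median=26.5
Step 9: insert 4 -> lo=[4, 11, 18, 21, 24] (size 5, max 24) hi=[29, 34, 44, 44] (size 4, min 29) -> median=24
Step 10: insert 13 -> lo=[4, 11, 13, 18, 21] (size 5, max 21) hi=[24, 29, 34, 44, 44] (size 5, min 24) -> median=22.5
Step 11: insert 2 -> lo=[2, 4, 11, 13, 18, 21] (size 6, max 21) hi=[24, 29, 34, 44, 44] (size 5, min 24) -> median=21
Step 12: insert 30 -> lo=[2, 4, 11, 13, 18, 21] (size 6, max 21) hi=[24, 29, 30, 34, 44, 44] (size 6, min 24) -> median=22.5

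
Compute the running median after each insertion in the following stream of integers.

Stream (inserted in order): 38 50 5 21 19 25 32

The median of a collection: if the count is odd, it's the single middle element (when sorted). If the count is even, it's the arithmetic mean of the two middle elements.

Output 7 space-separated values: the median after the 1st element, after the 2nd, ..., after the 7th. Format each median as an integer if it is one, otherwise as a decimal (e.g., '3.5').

Step 1: insert 38 -> lo=[38] (size 1, max 38) hi=[] (size 0) -> median=38
Step 2: insert 50 -> lo=[38] (size 1, max 38) hi=[50] (size 1, min 50) -> median=44
Step 3: insert 5 -> lo=[5, 38] (size 2, max 38) hi=[50] (size 1, min 50) -> median=38
Step 4: insert 21 -> lo=[5, 21] (size 2, max 21) hi=[38, 50] (size 2, min 38) -> median=29.5
Step 5: insert 19 -> lo=[5, 19, 21] (size 3, max 21) hi=[38, 50] (size 2, min 38) -> median=21
Step 6: insert 25 -> lo=[5, 19, 21] (size 3, max 21) hi=[25, 38, 50] (size 3, min 25) -> median=23
Step 7: insert 32 -> lo=[5, 19, 21, 25] (size 4, max 25) hi=[32, 38, 50] (size 3, min 32) -> median=25

Answer: 38 44 38 29.5 21 23 25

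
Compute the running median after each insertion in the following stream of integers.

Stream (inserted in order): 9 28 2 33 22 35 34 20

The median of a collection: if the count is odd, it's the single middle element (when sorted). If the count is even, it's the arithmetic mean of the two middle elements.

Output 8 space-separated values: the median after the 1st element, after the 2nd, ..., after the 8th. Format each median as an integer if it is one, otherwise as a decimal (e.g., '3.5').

Step 1: insert 9 -> lo=[9] (size 1, max 9) hi=[] (size 0) -> median=9
Step 2: insert 28 -> lo=[9] (size 1, max 9) hi=[28] (size 1, min 28) -> median=18.5
Step 3: insert 2 -> lo=[2, 9] (size 2, max 9) hi=[28] (size 1, min 28) -> median=9
Step 4: insert 33 -> lo=[2, 9] (size 2, max 9) hi=[28, 33] (size 2, min 28) -> median=18.5
Step 5: insert 22 -> lo=[2, 9, 22] (size 3, max 22) hi=[28, 33] (size 2, min 28) -> median=22
Step 6: insert 35 -> lo=[2, 9, 22] (size 3, max 22) hi=[28, 33, 35] (size 3, min 28) -> median=25
Step 7: insert 34 -> lo=[2, 9, 22, 28] (size 4, max 28) hi=[33, 34, 35] (size 3, min 33) -> median=28
Step 8: insert 20 -> lo=[2, 9, 20, 22] (size 4, max 22) hi=[28, 33, 34, 35] (size 4, min 28) -> median=25

Answer: 9 18.5 9 18.5 22 25 28 25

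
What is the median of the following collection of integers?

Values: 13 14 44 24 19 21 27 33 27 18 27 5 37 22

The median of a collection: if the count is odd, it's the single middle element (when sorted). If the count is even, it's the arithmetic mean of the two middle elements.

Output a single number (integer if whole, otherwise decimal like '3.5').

Step 1: insert 13 -> lo=[13] (size 1, max 13) hi=[] (size 0) -> median=13
Step 2: insert 14 -> lo=[13] (size 1, max 13) hi=[14] (size 1, min 14) -> median=13.5
Step 3: insert 44 -> lo=[13, 14] (size 2, max 14) hi=[44] (size 1, min 44) -> median=14
Step 4: insert 24 -> lo=[13, 14] (size 2, max 14) hi=[24, 44] (size 2, min 24) -> median=19
Step 5: insert 19 -> lo=[13, 14, 19] (size 3, max 19) hi=[24, 44] (size 2, min 24) -> median=19
Step 6: insert 21 -> lo=[13, 14, 19] (size 3, max 19) hi=[21, 24, 44] (size 3, min 21) -> median=20
Step 7: insert 27 -> lo=[13, 14, 19, 21] (size 4, max 21) hi=[24, 27, 44] (size 3, min 24) -> median=21
Step 8: insert 33 -> lo=[13, 14, 19, 21] (size 4, max 21) hi=[24, 27, 33, 44] (size 4, min 24) -> median=22.5
Step 9: insert 27 -> lo=[13, 14, 19, 21, 24] (size 5, max 24) hi=[27, 27, 33, 44] (size 4, min 27) -> median=24
Step 10: insert 18 -> lo=[13, 14, 18, 19, 21] (size 5, max 21) hi=[24, 27, 27, 33, 44] (size 5, min 24) -> median=22.5
Step 11: insert 27 -> lo=[13, 14, 18, 19, 21, 24] (size 6, max 24) hi=[27, 27, 27, 33, 44] (size 5, min 27) -> median=24
Step 12: insert 5 -> lo=[5, 13, 14, 18, 19, 21] (size 6, max 21) hi=[24, 27, 27, 27, 33, 44] (size 6, min 24) -> median=22.5
Step 13: insert 37 -> lo=[5, 13, 14, 18, 19, 21, 24] (size 7, max 24) hi=[27, 27, 27, 33, 37, 44] (size 6, min 27) -> median=24
Step 14: insert 22 -> lo=[5, 13, 14, 18, 19, 21, 22] (size 7, max 22) hi=[24, 27, 27, 27, 33, 37, 44] (size 7, min 24) -> median=23

Answer: 23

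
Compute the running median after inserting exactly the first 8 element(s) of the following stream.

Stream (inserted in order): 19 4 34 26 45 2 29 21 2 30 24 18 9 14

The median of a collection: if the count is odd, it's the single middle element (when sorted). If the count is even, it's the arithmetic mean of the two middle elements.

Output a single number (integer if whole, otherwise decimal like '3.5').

Answer: 23.5

Derivation:
Step 1: insert 19 -> lo=[19] (size 1, max 19) hi=[] (size 0) -> median=19
Step 2: insert 4 -> lo=[4] (size 1, max 4) hi=[19] (size 1, min 19) -> median=11.5
Step 3: insert 34 -> lo=[4, 19] (size 2, max 19) hi=[34] (size 1, min 34) -> median=19
Step 4: insert 26 -> lo=[4, 19] (size 2, max 19) hi=[26, 34] (size 2, min 26) -> median=22.5
Step 5: insert 45 -> lo=[4, 19, 26] (size 3, max 26) hi=[34, 45] (size 2, min 34) -> median=26
Step 6: insert 2 -> lo=[2, 4, 19] (size 3, max 19) hi=[26, 34, 45] (size 3, min 26) -> median=22.5
Step 7: insert 29 -> lo=[2, 4, 19, 26] (size 4, max 26) hi=[29, 34, 45] (size 3, min 29) -> median=26
Step 8: insert 21 -> lo=[2, 4, 19, 21] (size 4, max 21) hi=[26, 29, 34, 45] (size 4, min 26) -> median=23.5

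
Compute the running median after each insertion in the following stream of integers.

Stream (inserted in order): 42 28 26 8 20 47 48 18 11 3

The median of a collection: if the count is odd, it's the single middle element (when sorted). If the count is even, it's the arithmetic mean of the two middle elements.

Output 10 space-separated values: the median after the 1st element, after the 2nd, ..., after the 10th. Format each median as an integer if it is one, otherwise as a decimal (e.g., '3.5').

Answer: 42 35 28 27 26 27 28 27 26 23

Derivation:
Step 1: insert 42 -> lo=[42] (size 1, max 42) hi=[] (size 0) -> median=42
Step 2: insert 28 -> lo=[28] (size 1, max 28) hi=[42] (size 1, min 42) -> median=35
Step 3: insert 26 -> lo=[26, 28] (size 2, max 28) hi=[42] (size 1, min 42) -> median=28
Step 4: insert 8 -> lo=[8, 26] (size 2, max 26) hi=[28, 42] (size 2, min 28) -> median=27
Step 5: insert 20 -> lo=[8, 20, 26] (size 3, max 26) hi=[28, 42] (size 2, min 28) -> median=26
Step 6: insert 47 -> lo=[8, 20, 26] (size 3, max 26) hi=[28, 42, 47] (size 3, min 28) -> median=27
Step 7: insert 48 -> lo=[8, 20, 26, 28] (size 4, max 28) hi=[42, 47, 48] (size 3, min 42) -> median=28
Step 8: insert 18 -> lo=[8, 18, 20, 26] (size 4, max 26) hi=[28, 42, 47, 48] (size 4, min 28) -> median=27
Step 9: insert 11 -> lo=[8, 11, 18, 20, 26] (size 5, max 26) hi=[28, 42, 47, 48] (size 4, min 28) -> median=26
Step 10: insert 3 -> lo=[3, 8, 11, 18, 20] (size 5, max 20) hi=[26, 28, 42, 47, 48] (size 5, min 26) -> median=23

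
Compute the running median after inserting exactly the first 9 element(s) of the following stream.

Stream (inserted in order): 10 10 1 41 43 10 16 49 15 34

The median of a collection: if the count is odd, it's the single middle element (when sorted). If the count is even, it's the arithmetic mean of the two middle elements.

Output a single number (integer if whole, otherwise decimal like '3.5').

Answer: 15

Derivation:
Step 1: insert 10 -> lo=[10] (size 1, max 10) hi=[] (size 0) -> median=10
Step 2: insert 10 -> lo=[10] (size 1, max 10) hi=[10] (size 1, min 10) -> median=10
Step 3: insert 1 -> lo=[1, 10] (size 2, max 10) hi=[10] (size 1, min 10) -> median=10
Step 4: insert 41 -> lo=[1, 10] (size 2, max 10) hi=[10, 41] (size 2, min 10) -> median=10
Step 5: insert 43 -> lo=[1, 10, 10] (size 3, max 10) hi=[41, 43] (size 2, min 41) -> median=10
Step 6: insert 10 -> lo=[1, 10, 10] (size 3, max 10) hi=[10, 41, 43] (size 3, min 10) -> median=10
Step 7: insert 16 -> lo=[1, 10, 10, 10] (size 4, max 10) hi=[16, 41, 43] (size 3, min 16) -> median=10
Step 8: insert 49 -> lo=[1, 10, 10, 10] (size 4, max 10) hi=[16, 41, 43, 49] (size 4, min 16) -> median=13
Step 9: insert 15 -> lo=[1, 10, 10, 10, 15] (size 5, max 15) hi=[16, 41, 43, 49] (size 4, min 16) -> median=15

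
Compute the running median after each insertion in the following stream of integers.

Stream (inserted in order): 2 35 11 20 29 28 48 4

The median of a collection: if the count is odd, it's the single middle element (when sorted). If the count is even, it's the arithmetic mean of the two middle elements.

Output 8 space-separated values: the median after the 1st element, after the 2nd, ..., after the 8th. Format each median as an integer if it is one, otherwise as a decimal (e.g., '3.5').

Step 1: insert 2 -> lo=[2] (size 1, max 2) hi=[] (size 0) -> median=2
Step 2: insert 35 -> lo=[2] (size 1, max 2) hi=[35] (size 1, min 35) -> median=18.5
Step 3: insert 11 -> lo=[2, 11] (size 2, max 11) hi=[35] (size 1, min 35) -> median=11
Step 4: insert 20 -> lo=[2, 11] (size 2, max 11) hi=[20, 35] (size 2, min 20) -> median=15.5
Step 5: insert 29 -> lo=[2, 11, 20] (size 3, max 20) hi=[29, 35] (size 2, min 29) -> median=20
Step 6: insert 28 -> lo=[2, 11, 20] (size 3, max 20) hi=[28, 29, 35] (size 3, min 28) -> median=24
Step 7: insert 48 -> lo=[2, 11, 20, 28] (size 4, max 28) hi=[29, 35, 48] (size 3, min 29) -> median=28
Step 8: insert 4 -> lo=[2, 4, 11, 20] (size 4, max 20) hi=[28, 29, 35, 48] (size 4, min 28) -> median=24

Answer: 2 18.5 11 15.5 20 24 28 24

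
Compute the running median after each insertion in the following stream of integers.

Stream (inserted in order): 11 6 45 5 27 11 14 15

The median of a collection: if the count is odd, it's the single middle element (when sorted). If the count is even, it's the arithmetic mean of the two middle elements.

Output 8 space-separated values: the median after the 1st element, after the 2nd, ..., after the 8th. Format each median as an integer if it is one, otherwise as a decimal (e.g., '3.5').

Step 1: insert 11 -> lo=[11] (size 1, max 11) hi=[] (size 0) -> median=11
Step 2: insert 6 -> lo=[6] (size 1, max 6) hi=[11] (size 1, min 11) -> median=8.5
Step 3: insert 45 -> lo=[6, 11] (size 2, max 11) hi=[45] (size 1, min 45) -> median=11
Step 4: insert 5 -> lo=[5, 6] (size 2, max 6) hi=[11, 45] (size 2, min 11) -> median=8.5
Step 5: insert 27 -> lo=[5, 6, 11] (size 3, max 11) hi=[27, 45] (size 2, min 27) -> median=11
Step 6: insert 11 -> lo=[5, 6, 11] (size 3, max 11) hi=[11, 27, 45] (size 3, min 11) -> median=11
Step 7: insert 14 -> lo=[5, 6, 11, 11] (size 4, max 11) hi=[14, 27, 45] (size 3, min 14) -> median=11
Step 8: insert 15 -> lo=[5, 6, 11, 11] (size 4, max 11) hi=[14, 15, 27, 45] (size 4, min 14) -> median=12.5

Answer: 11 8.5 11 8.5 11 11 11 12.5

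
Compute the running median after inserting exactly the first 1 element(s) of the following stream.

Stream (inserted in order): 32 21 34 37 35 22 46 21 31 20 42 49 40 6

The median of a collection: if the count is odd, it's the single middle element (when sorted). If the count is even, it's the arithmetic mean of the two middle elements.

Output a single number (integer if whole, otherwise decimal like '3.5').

Step 1: insert 32 -> lo=[32] (size 1, max 32) hi=[] (size 0) -> median=32

Answer: 32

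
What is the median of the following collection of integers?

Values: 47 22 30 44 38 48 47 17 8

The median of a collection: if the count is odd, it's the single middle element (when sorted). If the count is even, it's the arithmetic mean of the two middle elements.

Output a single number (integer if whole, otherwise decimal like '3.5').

Answer: 38

Derivation:
Step 1: insert 47 -> lo=[47] (size 1, max 47) hi=[] (size 0) -> median=47
Step 2: insert 22 -> lo=[22] (size 1, max 22) hi=[47] (size 1, min 47) -> median=34.5
Step 3: insert 30 -> lo=[22, 30] (size 2, max 30) hi=[47] (size 1, min 47) -> median=30
Step 4: insert 44 -> lo=[22, 30] (size 2, max 30) hi=[44, 47] (size 2, min 44) -> median=37
Step 5: insert 38 -> lo=[22, 30, 38] (size 3, max 38) hi=[44, 47] (size 2, min 44) -> median=38
Step 6: insert 48 -> lo=[22, 30, 38] (size 3, max 38) hi=[44, 47, 48] (size 3, min 44) -> median=41
Step 7: insert 47 -> lo=[22, 30, 38, 44] (size 4, max 44) hi=[47, 47, 48] (size 3, min 47) -> median=44
Step 8: insert 17 -> lo=[17, 22, 30, 38] (size 4, max 38) hi=[44, 47, 47, 48] (size 4, min 44) -> median=41
Step 9: insert 8 -> lo=[8, 17, 22, 30, 38] (size 5, max 38) hi=[44, 47, 47, 48] (size 4, min 44) -> median=38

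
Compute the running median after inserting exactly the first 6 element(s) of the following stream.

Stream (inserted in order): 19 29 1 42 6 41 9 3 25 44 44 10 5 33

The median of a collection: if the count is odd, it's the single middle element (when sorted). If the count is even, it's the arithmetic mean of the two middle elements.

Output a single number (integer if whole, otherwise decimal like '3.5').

Step 1: insert 19 -> lo=[19] (size 1, max 19) hi=[] (size 0) -> median=19
Step 2: insert 29 -> lo=[19] (size 1, max 19) hi=[29] (size 1, min 29) -> median=24
Step 3: insert 1 -> lo=[1, 19] (size 2, max 19) hi=[29] (size 1, min 29) -> median=19
Step 4: insert 42 -> lo=[1, 19] (size 2, max 19) hi=[29, 42] (size 2, min 29) -> median=24
Step 5: insert 6 -> lo=[1, 6, 19] (size 3, max 19) hi=[29, 42] (size 2, min 29) -> median=19
Step 6: insert 41 -> lo=[1, 6, 19] (size 3, max 19) hi=[29, 41, 42] (size 3, min 29) -> median=24

Answer: 24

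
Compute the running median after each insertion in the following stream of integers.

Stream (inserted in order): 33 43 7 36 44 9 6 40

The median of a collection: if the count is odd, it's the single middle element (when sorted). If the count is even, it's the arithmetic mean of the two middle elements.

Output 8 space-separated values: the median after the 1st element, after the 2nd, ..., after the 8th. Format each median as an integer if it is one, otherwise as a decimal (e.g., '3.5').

Answer: 33 38 33 34.5 36 34.5 33 34.5

Derivation:
Step 1: insert 33 -> lo=[33] (size 1, max 33) hi=[] (size 0) -> median=33
Step 2: insert 43 -> lo=[33] (size 1, max 33) hi=[43] (size 1, min 43) -> median=38
Step 3: insert 7 -> lo=[7, 33] (size 2, max 33) hi=[43] (size 1, min 43) -> median=33
Step 4: insert 36 -> lo=[7, 33] (size 2, max 33) hi=[36, 43] (size 2, min 36) -> median=34.5
Step 5: insert 44 -> lo=[7, 33, 36] (size 3, max 36) hi=[43, 44] (size 2, min 43) -> median=36
Step 6: insert 9 -> lo=[7, 9, 33] (size 3, max 33) hi=[36, 43, 44] (size 3, min 36) -> median=34.5
Step 7: insert 6 -> lo=[6, 7, 9, 33] (size 4, max 33) hi=[36, 43, 44] (size 3, min 36) -> median=33
Step 8: insert 40 -> lo=[6, 7, 9, 33] (size 4, max 33) hi=[36, 40, 43, 44] (size 4, min 36) -> median=34.5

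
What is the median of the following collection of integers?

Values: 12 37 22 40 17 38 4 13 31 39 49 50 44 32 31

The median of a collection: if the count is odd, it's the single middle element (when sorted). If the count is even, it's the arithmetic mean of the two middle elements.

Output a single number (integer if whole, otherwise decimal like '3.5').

Step 1: insert 12 -> lo=[12] (size 1, max 12) hi=[] (size 0) -> median=12
Step 2: insert 37 -> lo=[12] (size 1, max 12) hi=[37] (size 1, min 37) -> median=24.5
Step 3: insert 22 -> lo=[12, 22] (size 2, max 22) hi=[37] (size 1, min 37) -> median=22
Step 4: insert 40 -> lo=[12, 22] (size 2, max 22) hi=[37, 40] (size 2, min 37) -> median=29.5
Step 5: insert 17 -> lo=[12, 17, 22] (size 3, max 22) hi=[37, 40] (size 2, min 37) -> median=22
Step 6: insert 38 -> lo=[12, 17, 22] (size 3, max 22) hi=[37, 38, 40] (size 3, min 37) -> median=29.5
Step 7: insert 4 -> lo=[4, 12, 17, 22] (size 4, max 22) hi=[37, 38, 40] (size 3, min 37) -> median=22
Step 8: insert 13 -> lo=[4, 12, 13, 17] (size 4, max 17) hi=[22, 37, 38, 40] (size 4, min 22) -> median=19.5
Step 9: insert 31 -> lo=[4, 12, 13, 17, 22] (size 5, max 22) hi=[31, 37, 38, 40] (size 4, min 31) -> median=22
Step 10: insert 39 -> lo=[4, 12, 13, 17, 22] (size 5, max 22) hi=[31, 37, 38, 39, 40] (size 5, min 31) -> median=26.5
Step 11: insert 49 -> lo=[4, 12, 13, 17, 22, 31] (size 6, max 31) hi=[37, 38, 39, 40, 49] (size 5, min 37) -> median=31
Step 12: insert 50 -> lo=[4, 12, 13, 17, 22, 31] (size 6, max 31) hi=[37, 38, 39, 40, 49, 50] (size 6, min 37) -> median=34
Step 13: insert 44 -> lo=[4, 12, 13, 17, 22, 31, 37] (size 7, max 37) hi=[38, 39, 40, 44, 49, 50] (size 6, min 38) -> median=37
Step 14: insert 32 -> lo=[4, 12, 13, 17, 22, 31, 32] (size 7, max 32) hi=[37, 38, 39, 40, 44, 49, 50] (size 7, min 37) -> median=34.5
Step 15: insert 31 -> lo=[4, 12, 13, 17, 22, 31, 31, 32] (size 8, max 32) hi=[37, 38, 39, 40, 44, 49, 50] (size 7, min 37) -> median=32

Answer: 32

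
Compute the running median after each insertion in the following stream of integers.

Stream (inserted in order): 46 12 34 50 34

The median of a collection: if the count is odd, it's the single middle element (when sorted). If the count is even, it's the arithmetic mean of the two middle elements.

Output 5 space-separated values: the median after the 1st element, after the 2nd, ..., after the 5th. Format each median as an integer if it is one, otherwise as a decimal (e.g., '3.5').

Answer: 46 29 34 40 34

Derivation:
Step 1: insert 46 -> lo=[46] (size 1, max 46) hi=[] (size 0) -> median=46
Step 2: insert 12 -> lo=[12] (size 1, max 12) hi=[46] (size 1, min 46) -> median=29
Step 3: insert 34 -> lo=[12, 34] (size 2, max 34) hi=[46] (size 1, min 46) -> median=34
Step 4: insert 50 -> lo=[12, 34] (size 2, max 34) hi=[46, 50] (size 2, min 46) -> median=40
Step 5: insert 34 -> lo=[12, 34, 34] (size 3, max 34) hi=[46, 50] (size 2, min 46) -> median=34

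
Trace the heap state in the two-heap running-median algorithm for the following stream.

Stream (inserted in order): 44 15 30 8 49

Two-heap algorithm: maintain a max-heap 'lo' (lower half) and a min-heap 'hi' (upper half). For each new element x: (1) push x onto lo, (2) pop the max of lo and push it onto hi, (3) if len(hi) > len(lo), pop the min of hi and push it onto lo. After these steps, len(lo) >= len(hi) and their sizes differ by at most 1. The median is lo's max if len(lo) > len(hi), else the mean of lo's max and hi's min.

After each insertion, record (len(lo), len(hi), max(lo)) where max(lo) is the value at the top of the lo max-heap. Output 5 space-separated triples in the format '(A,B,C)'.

Step 1: insert 44 -> lo=[44] hi=[] -> (len(lo)=1, len(hi)=0, max(lo)=44)
Step 2: insert 15 -> lo=[15] hi=[44] -> (len(lo)=1, len(hi)=1, max(lo)=15)
Step 3: insert 30 -> lo=[15, 30] hi=[44] -> (len(lo)=2, len(hi)=1, max(lo)=30)
Step 4: insert 8 -> lo=[8, 15] hi=[30, 44] -> (len(lo)=2, len(hi)=2, max(lo)=15)
Step 5: insert 49 -> lo=[8, 15, 30] hi=[44, 49] -> (len(lo)=3, len(hi)=2, max(lo)=30)

Answer: (1,0,44) (1,1,15) (2,1,30) (2,2,15) (3,2,30)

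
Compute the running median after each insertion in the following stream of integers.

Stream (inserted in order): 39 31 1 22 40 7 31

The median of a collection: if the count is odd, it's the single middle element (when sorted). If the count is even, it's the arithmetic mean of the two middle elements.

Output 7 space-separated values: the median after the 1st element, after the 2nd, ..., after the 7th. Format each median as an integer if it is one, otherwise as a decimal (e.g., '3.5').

Step 1: insert 39 -> lo=[39] (size 1, max 39) hi=[] (size 0) -> median=39
Step 2: insert 31 -> lo=[31] (size 1, max 31) hi=[39] (size 1, min 39) -> median=35
Step 3: insert 1 -> lo=[1, 31] (size 2, max 31) hi=[39] (size 1, min 39) -> median=31
Step 4: insert 22 -> lo=[1, 22] (size 2, max 22) hi=[31, 39] (size 2, min 31) -> median=26.5
Step 5: insert 40 -> lo=[1, 22, 31] (size 3, max 31) hi=[39, 40] (size 2, min 39) -> median=31
Step 6: insert 7 -> lo=[1, 7, 22] (size 3, max 22) hi=[31, 39, 40] (size 3, min 31) -> median=26.5
Step 7: insert 31 -> lo=[1, 7, 22, 31] (size 4, max 31) hi=[31, 39, 40] (size 3, min 31) -> median=31

Answer: 39 35 31 26.5 31 26.5 31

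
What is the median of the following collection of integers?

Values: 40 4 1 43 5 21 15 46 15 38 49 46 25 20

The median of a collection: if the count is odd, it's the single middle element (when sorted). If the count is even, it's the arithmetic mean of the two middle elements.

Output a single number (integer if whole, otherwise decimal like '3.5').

Answer: 23

Derivation:
Step 1: insert 40 -> lo=[40] (size 1, max 40) hi=[] (size 0) -> median=40
Step 2: insert 4 -> lo=[4] (size 1, max 4) hi=[40] (size 1, min 40) -> median=22
Step 3: insert 1 -> lo=[1, 4] (size 2, max 4) hi=[40] (size 1, min 40) -> median=4
Step 4: insert 43 -> lo=[1, 4] (size 2, max 4) hi=[40, 43] (size 2, min 40) -> median=22
Step 5: insert 5 -> lo=[1, 4, 5] (size 3, max 5) hi=[40, 43] (size 2, min 40) -> median=5
Step 6: insert 21 -> lo=[1, 4, 5] (size 3, max 5) hi=[21, 40, 43] (size 3, min 21) -> median=13
Step 7: insert 15 -> lo=[1, 4, 5, 15] (size 4, max 15) hi=[21, 40, 43] (size 3, min 21) -> median=15
Step 8: insert 46 -> lo=[1, 4, 5, 15] (size 4, max 15) hi=[21, 40, 43, 46] (size 4, min 21) -> median=18
Step 9: insert 15 -> lo=[1, 4, 5, 15, 15] (size 5, max 15) hi=[21, 40, 43, 46] (size 4, min 21) -> median=15
Step 10: insert 38 -> lo=[1, 4, 5, 15, 15] (size 5, max 15) hi=[21, 38, 40, 43, 46] (size 5, min 21) -> median=18
Step 11: insert 49 -> lo=[1, 4, 5, 15, 15, 21] (size 6, max 21) hi=[38, 40, 43, 46, 49] (size 5, min 38) -> median=21
Step 12: insert 46 -> lo=[1, 4, 5, 15, 15, 21] (size 6, max 21) hi=[38, 40, 43, 46, 46, 49] (size 6, min 38) -> median=29.5
Step 13: insert 25 -> lo=[1, 4, 5, 15, 15, 21, 25] (size 7, max 25) hi=[38, 40, 43, 46, 46, 49] (size 6, min 38) -> median=25
Step 14: insert 20 -> lo=[1, 4, 5, 15, 15, 20, 21] (size 7, max 21) hi=[25, 38, 40, 43, 46, 46, 49] (size 7, min 25) -> median=23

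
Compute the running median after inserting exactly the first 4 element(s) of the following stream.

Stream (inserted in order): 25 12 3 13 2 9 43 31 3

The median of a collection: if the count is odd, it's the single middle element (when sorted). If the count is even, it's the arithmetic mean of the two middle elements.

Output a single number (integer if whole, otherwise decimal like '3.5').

Step 1: insert 25 -> lo=[25] (size 1, max 25) hi=[] (size 0) -> median=25
Step 2: insert 12 -> lo=[12] (size 1, max 12) hi=[25] (size 1, min 25) -> median=18.5
Step 3: insert 3 -> lo=[3, 12] (size 2, max 12) hi=[25] (size 1, min 25) -> median=12
Step 4: insert 13 -> lo=[3, 12] (size 2, max 12) hi=[13, 25] (size 2, min 13) -> median=12.5

Answer: 12.5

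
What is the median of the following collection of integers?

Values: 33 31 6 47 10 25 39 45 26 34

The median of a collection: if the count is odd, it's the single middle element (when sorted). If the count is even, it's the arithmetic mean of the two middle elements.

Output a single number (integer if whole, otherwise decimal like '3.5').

Answer: 32

Derivation:
Step 1: insert 33 -> lo=[33] (size 1, max 33) hi=[] (size 0) -> median=33
Step 2: insert 31 -> lo=[31] (size 1, max 31) hi=[33] (size 1, min 33) -> median=32
Step 3: insert 6 -> lo=[6, 31] (size 2, max 31) hi=[33] (size 1, min 33) -> median=31
Step 4: insert 47 -> lo=[6, 31] (size 2, max 31) hi=[33, 47] (size 2, min 33) -> median=32
Step 5: insert 10 -> lo=[6, 10, 31] (size 3, max 31) hi=[33, 47] (size 2, min 33) -> median=31
Step 6: insert 25 -> lo=[6, 10, 25] (size 3, max 25) hi=[31, 33, 47] (size 3, min 31) -> median=28
Step 7: insert 39 -> lo=[6, 10, 25, 31] (size 4, max 31) hi=[33, 39, 47] (size 3, min 33) -> median=31
Step 8: insert 45 -> lo=[6, 10, 25, 31] (size 4, max 31) hi=[33, 39, 45, 47] (size 4, min 33) -> median=32
Step 9: insert 26 -> lo=[6, 10, 25, 26, 31] (size 5, max 31) hi=[33, 39, 45, 47] (size 4, min 33) -> median=31
Step 10: insert 34 -> lo=[6, 10, 25, 26, 31] (size 5, max 31) hi=[33, 34, 39, 45, 47] (size 5, min 33) -> median=32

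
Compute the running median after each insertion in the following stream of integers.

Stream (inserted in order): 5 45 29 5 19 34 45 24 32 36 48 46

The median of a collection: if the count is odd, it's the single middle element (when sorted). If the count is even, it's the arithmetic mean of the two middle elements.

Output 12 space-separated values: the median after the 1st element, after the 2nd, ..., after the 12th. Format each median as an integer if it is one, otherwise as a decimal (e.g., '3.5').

Step 1: insert 5 -> lo=[5] (size 1, max 5) hi=[] (size 0) -> median=5
Step 2: insert 45 -> lo=[5] (size 1, max 5) hi=[45] (size 1, min 45) -> median=25
Step 3: insert 29 -> lo=[5, 29] (size 2, max 29) hi=[45] (size 1, min 45) -> median=29
Step 4: insert 5 -> lo=[5, 5] (size 2, max 5) hi=[29, 45] (size 2, min 29) -> median=17
Step 5: insert 19 -> lo=[5, 5, 19] (size 3, max 19) hi=[29, 45] (size 2, min 29) -> median=19
Step 6: insert 34 -> lo=[5, 5, 19] (size 3, max 19) hi=[29, 34, 45] (size 3, min 29) -> median=24
Step 7: insert 45 -> lo=[5, 5, 19, 29] (size 4, max 29) hi=[34, 45, 45] (size 3, min 34) -> median=29
Step 8: insert 24 -> lo=[5, 5, 19, 24] (size 4, max 24) hi=[29, 34, 45, 45] (size 4, min 29) -> median=26.5
Step 9: insert 32 -> lo=[5, 5, 19, 24, 29] (size 5, max 29) hi=[32, 34, 45, 45] (size 4, min 32) -> median=29
Step 10: insert 36 -> lo=[5, 5, 19, 24, 29] (size 5, max 29) hi=[32, 34, 36, 45, 45] (size 5, min 32) -> median=30.5
Step 11: insert 48 -> lo=[5, 5, 19, 24, 29, 32] (size 6, max 32) hi=[34, 36, 45, 45, 48] (size 5, min 34) -> median=32
Step 12: insert 46 -> lo=[5, 5, 19, 24, 29, 32] (size 6, max 32) hi=[34, 36, 45, 45, 46, 48] (size 6, min 34) -> median=33

Answer: 5 25 29 17 19 24 29 26.5 29 30.5 32 33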